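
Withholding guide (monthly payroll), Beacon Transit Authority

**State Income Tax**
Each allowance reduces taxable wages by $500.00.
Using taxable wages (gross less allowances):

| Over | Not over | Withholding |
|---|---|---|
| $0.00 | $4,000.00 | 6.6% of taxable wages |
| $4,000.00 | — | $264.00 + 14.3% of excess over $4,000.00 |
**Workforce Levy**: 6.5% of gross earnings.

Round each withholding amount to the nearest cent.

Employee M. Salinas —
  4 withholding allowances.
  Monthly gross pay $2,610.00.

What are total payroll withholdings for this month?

State Income Tax: taxable = $2,610.00 − 4×$500.00 = $610.00
  6.6% × $610.00 = $40.26
Workforce Levy: 6.5% × $2,610.00 = $169.65
Total: $40.26 + $169.65 = $209.91

$209.91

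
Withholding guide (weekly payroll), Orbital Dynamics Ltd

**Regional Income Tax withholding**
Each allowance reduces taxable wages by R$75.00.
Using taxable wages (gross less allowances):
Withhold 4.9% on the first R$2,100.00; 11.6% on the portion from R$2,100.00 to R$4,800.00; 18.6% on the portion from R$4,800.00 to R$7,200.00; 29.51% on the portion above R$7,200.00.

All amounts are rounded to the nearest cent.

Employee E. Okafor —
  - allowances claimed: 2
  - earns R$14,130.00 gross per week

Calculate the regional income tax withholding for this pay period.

Regional Income Tax: taxable = R$14,130.00 − 2×R$75.00 = R$13,980.00
  R$862.50 + 29.51% × (R$13,980.00 − R$7,200.00) = R$862.50 + 29.51% × R$6,780.00 = R$2,863.28

R$2,863.28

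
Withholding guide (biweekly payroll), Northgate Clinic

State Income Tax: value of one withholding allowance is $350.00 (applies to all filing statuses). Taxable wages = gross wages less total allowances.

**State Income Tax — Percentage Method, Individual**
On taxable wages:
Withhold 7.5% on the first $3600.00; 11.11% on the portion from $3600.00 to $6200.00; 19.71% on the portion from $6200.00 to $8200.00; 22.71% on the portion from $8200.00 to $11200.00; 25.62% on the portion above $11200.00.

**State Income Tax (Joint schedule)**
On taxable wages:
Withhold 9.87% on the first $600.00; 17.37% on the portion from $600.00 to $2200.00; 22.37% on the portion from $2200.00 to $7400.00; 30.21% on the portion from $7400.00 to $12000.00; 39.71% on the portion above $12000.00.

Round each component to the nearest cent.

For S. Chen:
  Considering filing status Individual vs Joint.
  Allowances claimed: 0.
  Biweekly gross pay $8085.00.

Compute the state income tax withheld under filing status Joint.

State Income Tax (Joint): taxable = $8085.00
  $1500.38 + 30.21% × ($8085.00 − $7400.00) = $1500.38 + 30.21% × $685.00 = $1707.32

$1707.32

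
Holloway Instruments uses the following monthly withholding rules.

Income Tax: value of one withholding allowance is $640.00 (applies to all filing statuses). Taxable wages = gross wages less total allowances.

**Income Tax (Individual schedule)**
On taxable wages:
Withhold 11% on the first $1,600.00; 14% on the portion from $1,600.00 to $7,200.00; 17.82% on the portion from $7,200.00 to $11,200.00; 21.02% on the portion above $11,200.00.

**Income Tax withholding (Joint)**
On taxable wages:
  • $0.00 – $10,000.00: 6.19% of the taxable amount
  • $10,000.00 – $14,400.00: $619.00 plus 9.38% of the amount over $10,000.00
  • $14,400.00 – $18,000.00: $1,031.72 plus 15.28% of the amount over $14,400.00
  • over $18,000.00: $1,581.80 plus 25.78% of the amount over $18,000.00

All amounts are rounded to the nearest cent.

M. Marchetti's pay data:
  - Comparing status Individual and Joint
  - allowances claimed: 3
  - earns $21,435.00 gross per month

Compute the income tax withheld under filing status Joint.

$1,972.37

Income Tax (Joint): taxable = $21,435.00 − 3×$640.00 = $19,515.00
  $1,581.80 + 25.78% × ($19,515.00 − $18,000.00) = $1,581.80 + 25.78% × $1,515.00 = $1,972.37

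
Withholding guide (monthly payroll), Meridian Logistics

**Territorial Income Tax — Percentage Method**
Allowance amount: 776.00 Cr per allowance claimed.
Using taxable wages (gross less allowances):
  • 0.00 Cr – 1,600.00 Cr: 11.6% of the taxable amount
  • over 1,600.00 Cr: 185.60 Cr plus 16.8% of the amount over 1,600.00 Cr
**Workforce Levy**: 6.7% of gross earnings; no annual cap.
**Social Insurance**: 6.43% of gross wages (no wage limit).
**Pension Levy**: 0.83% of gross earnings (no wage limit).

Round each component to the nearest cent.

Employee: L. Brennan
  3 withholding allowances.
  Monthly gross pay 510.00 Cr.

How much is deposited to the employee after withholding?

Territorial Income Tax: taxable = 510.00 Cr − 3×776.00 Cr = -1,818.00 Cr
  Taxable ≤ 0 → 0.00 Cr
Workforce Levy: 6.7% × 510.00 Cr = 34.17 Cr
Social Insurance: 6.43% × 510.00 Cr = 32.79 Cr
Pension Levy: 0.83% × 510.00 Cr = 4.23 Cr
Total withheld: 0.00 Cr + 34.17 Cr + 32.79 Cr + 4.23 Cr = 71.19 Cr
Net pay: 510.00 Cr − 71.19 Cr = 438.81 Cr

438.81 Cr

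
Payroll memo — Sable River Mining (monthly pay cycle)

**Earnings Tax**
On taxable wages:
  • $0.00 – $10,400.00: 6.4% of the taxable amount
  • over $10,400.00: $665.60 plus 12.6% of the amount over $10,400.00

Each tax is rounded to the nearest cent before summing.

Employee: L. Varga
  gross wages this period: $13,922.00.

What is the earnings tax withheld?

$1,109.37

Earnings Tax: taxable = $13,922.00
  $665.60 + 12.6% × ($13,922.00 − $10,400.00) = $665.60 + 12.6% × $3,522.00 = $1,109.37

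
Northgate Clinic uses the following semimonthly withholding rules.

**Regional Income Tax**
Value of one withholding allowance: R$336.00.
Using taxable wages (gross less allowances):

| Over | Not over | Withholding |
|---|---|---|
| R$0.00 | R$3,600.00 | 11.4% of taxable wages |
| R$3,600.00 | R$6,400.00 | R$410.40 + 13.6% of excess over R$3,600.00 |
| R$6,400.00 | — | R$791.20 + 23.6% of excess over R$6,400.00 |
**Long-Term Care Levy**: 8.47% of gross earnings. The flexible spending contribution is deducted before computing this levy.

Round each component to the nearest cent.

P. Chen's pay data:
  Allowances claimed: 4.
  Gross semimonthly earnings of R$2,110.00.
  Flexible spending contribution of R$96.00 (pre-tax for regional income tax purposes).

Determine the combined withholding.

R$246.97

Regional Income Tax: taxable = R$2,110.00 − R$96.00 − 4×R$336.00 = R$670.00
  11.4% × R$670.00 = R$76.38
Long-Term Care Levy: 8.47% × R$2,014.00 = R$170.59
Total: R$76.38 + R$170.59 = R$246.97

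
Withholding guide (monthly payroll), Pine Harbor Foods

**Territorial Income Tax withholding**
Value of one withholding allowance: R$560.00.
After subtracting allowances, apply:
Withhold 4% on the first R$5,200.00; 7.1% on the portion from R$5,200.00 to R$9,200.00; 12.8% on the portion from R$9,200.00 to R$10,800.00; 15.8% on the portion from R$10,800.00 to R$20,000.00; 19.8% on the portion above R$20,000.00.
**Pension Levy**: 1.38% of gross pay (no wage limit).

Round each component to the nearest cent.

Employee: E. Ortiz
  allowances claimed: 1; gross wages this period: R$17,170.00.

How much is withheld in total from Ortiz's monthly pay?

Territorial Income Tax: taxable = R$17,170.00 − 1×R$560.00 = R$16,610.00
  R$696.80 + 15.8% × (R$16,610.00 − R$10,800.00) = R$696.80 + 15.8% × R$5,810.00 = R$1,614.78
Pension Levy: 1.38% × R$17,170.00 = R$236.95
Total: R$1,614.78 + R$236.95 = R$1,851.73

R$1,851.73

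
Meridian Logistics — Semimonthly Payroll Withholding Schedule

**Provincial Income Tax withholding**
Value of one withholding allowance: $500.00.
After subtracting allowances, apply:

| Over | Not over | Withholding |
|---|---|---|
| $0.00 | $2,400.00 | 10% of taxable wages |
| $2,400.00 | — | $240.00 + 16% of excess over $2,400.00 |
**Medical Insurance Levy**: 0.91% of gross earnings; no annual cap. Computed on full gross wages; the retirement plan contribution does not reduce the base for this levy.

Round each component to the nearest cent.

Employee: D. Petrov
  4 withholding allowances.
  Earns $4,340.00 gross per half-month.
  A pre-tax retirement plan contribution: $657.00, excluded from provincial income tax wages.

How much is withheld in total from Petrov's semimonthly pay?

$207.79

Provincial Income Tax: taxable = $4,340.00 − $657.00 − 4×$500.00 = $1,683.00
  10% × $1,683.00 = $168.30
Medical Insurance Levy: 0.91% × $4,340.00 = $39.49
Total: $168.30 + $39.49 = $207.79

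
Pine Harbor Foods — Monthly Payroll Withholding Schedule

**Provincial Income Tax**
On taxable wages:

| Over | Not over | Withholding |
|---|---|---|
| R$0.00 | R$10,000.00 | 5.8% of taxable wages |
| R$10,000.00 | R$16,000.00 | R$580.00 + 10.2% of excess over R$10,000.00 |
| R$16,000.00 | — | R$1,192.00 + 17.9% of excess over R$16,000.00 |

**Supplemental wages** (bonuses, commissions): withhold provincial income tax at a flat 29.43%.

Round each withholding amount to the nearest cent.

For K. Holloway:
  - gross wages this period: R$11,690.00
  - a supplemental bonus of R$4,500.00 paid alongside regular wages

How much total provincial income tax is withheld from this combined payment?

R$2,076.73

Provincial Income Tax: taxable = R$11,690.00
  R$580.00 + 10.2% × (R$11,690.00 − R$10,000.00) = R$580.00 + 10.2% × R$1,690.00 = R$752.38
Supplemental (29.43% flat on bonus): 29.43% × R$4,500.00 = R$1,324.35
Total provincial income tax: R$752.38 + R$1,324.35 = R$2,076.73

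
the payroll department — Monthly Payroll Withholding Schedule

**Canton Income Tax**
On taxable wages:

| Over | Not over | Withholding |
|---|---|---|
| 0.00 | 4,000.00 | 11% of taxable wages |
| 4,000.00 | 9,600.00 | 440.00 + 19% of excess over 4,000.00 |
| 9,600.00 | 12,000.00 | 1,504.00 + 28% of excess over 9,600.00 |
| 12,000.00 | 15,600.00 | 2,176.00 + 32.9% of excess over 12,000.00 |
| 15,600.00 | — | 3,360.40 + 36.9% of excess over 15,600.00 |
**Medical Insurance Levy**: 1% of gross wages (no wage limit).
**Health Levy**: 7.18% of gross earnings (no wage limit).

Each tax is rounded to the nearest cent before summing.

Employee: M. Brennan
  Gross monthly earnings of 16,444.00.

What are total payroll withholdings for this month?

5,016.96

Canton Income Tax: taxable = 16,444.00
  3,360.40 + 36.9% × (16,444.00 − 15,600.00) = 3,360.40 + 36.9% × 844.00 = 3,671.84
Medical Insurance Levy: 1% × 16,444.00 = 164.44
Health Levy: 7.18% × 16,444.00 = 1,180.68
Total: 3,671.84 + 164.44 + 1,180.68 = 5,016.96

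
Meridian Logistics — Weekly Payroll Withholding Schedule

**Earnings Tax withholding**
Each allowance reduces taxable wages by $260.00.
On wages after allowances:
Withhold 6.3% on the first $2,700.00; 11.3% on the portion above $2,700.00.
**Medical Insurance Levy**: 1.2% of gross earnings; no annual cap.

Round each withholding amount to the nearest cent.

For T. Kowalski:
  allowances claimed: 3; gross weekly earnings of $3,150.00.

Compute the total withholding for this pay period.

$187.11

Earnings Tax: taxable = $3,150.00 − 3×$260.00 = $2,370.00
  6.3% × $2,370.00 = $149.31
Medical Insurance Levy: 1.2% × $3,150.00 = $37.80
Total: $149.31 + $37.80 = $187.11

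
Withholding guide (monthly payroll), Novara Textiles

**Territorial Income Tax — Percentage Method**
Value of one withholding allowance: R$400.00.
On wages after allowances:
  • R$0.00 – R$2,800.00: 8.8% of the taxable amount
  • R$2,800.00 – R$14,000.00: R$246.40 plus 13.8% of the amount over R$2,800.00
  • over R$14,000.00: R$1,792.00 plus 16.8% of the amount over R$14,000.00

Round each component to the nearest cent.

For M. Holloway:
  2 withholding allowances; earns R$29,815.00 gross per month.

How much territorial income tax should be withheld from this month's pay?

Territorial Income Tax: taxable = R$29,815.00 − 2×R$400.00 = R$29,015.00
  R$1,792.00 + 16.8% × (R$29,015.00 − R$14,000.00) = R$1,792.00 + 16.8% × R$15,015.00 = R$4,314.52

R$4,314.52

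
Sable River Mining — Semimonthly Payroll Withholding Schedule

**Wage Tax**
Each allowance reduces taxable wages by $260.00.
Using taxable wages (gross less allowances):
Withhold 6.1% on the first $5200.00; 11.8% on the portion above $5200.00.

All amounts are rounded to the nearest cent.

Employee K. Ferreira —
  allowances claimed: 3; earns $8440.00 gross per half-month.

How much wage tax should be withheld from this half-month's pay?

Wage Tax: taxable = $8440.00 − 3×$260.00 = $7660.00
  $317.20 + 11.8% × ($7660.00 − $5200.00) = $317.20 + 11.8% × $2460.00 = $607.48

$607.48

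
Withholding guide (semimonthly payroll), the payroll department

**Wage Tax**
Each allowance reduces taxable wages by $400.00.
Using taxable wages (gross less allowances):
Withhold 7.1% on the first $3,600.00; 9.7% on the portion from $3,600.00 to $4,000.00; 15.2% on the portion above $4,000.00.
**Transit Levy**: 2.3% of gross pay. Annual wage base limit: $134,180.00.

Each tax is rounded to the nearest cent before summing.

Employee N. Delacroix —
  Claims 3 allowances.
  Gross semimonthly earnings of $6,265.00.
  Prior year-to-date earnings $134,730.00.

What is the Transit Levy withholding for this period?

$0.00

Transit Levy: YTD $134,730.00 ≥ cap $134,180.00 → $0.00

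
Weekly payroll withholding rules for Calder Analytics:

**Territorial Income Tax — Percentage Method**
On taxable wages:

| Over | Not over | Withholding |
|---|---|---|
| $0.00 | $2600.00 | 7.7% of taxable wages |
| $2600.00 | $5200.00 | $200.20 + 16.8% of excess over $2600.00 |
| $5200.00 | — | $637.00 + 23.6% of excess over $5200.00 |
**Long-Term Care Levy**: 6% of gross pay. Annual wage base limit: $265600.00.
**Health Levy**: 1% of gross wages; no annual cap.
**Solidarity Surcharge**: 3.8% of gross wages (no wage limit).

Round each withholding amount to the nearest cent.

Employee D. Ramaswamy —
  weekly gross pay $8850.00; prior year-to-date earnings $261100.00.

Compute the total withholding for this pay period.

Territorial Income Tax: taxable = $8850.00
  $637.00 + 23.6% × ($8850.00 − $5200.00) = $637.00 + 23.6% × $3650.00 = $1498.40
Long-Term Care Levy: cap $265600.00 − YTD $261100.00 = $4500.00 subject; 6% × $4500.00 = $270.00
Health Levy: 1% × $8850.00 = $88.50
Solidarity Surcharge: 3.8% × $8850.00 = $336.30
Total: $1498.40 + $270.00 + $88.50 + $336.30 = $2193.20

$2193.20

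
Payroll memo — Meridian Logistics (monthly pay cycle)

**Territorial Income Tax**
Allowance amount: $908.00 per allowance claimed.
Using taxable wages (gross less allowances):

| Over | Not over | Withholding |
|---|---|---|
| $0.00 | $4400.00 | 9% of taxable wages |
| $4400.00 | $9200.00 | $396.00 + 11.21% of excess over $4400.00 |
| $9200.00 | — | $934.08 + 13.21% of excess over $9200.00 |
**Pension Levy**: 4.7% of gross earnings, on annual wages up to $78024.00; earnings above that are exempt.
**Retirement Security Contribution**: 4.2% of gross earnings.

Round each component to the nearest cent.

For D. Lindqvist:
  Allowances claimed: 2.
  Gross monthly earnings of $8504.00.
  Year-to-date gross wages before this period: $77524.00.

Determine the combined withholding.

Territorial Income Tax: taxable = $8504.00 − 2×$908.00 = $6688.00
  $396.00 + 11.21% × ($6688.00 − $4400.00) = $396.00 + 11.21% × $2288.00 = $652.48
Pension Levy: cap $78024.00 − YTD $77524.00 = $500.00 subject; 4.7% × $500.00 = $23.50
Retirement Security Contribution: 4.2% × $8504.00 = $357.17
Total: $652.48 + $23.50 + $357.17 = $1033.15

$1033.15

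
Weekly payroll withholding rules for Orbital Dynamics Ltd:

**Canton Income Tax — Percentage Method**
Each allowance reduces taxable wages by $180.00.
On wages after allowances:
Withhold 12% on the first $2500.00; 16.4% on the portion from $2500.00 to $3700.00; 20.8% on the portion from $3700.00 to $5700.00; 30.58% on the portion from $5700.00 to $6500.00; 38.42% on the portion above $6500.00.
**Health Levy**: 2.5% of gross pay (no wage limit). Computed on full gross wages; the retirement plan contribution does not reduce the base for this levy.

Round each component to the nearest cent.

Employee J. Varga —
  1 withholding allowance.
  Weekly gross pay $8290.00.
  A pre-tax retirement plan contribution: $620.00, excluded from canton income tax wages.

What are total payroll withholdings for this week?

$1745.05

Canton Income Tax: taxable = $8290.00 − $620.00 − 1×$180.00 = $7490.00
  $1157.44 + 38.42% × ($7490.00 − $6500.00) = $1157.44 + 38.42% × $990.00 = $1537.80
Health Levy: 2.5% × $8290.00 = $207.25
Total: $1537.80 + $207.25 = $1745.05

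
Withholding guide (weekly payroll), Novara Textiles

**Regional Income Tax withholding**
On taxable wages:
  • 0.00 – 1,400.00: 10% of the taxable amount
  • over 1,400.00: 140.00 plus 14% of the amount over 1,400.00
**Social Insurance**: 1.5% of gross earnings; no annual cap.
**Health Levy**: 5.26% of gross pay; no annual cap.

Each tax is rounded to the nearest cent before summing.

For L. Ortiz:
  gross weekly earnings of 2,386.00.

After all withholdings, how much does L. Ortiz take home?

1,946.67

Regional Income Tax: taxable = 2,386.00
  140.00 + 14% × (2,386.00 − 1,400.00) = 140.00 + 14% × 986.00 = 278.04
Social Insurance: 1.5% × 2,386.00 = 35.79
Health Levy: 5.26% × 2,386.00 = 125.50
Total withheld: 278.04 + 35.79 + 125.50 = 439.33
Net pay: 2,386.00 − 439.33 = 1,946.67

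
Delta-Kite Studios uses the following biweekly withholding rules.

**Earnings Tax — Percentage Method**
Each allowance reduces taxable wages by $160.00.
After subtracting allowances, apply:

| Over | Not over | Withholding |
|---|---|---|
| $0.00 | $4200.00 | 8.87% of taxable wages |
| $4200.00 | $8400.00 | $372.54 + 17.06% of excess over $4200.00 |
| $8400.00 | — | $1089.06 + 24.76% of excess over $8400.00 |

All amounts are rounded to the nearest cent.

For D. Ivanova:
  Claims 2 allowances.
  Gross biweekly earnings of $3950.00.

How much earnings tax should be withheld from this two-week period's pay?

$321.98

Earnings Tax: taxable = $3950.00 − 2×$160.00 = $3630.00
  8.87% × $3630.00 = $321.98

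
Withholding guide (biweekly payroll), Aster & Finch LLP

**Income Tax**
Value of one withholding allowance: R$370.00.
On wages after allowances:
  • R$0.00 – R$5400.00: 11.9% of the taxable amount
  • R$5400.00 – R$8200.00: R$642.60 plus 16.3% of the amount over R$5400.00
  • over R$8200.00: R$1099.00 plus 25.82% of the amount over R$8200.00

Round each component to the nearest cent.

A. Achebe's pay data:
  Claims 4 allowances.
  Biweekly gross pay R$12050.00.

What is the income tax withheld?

Income Tax: taxable = R$12050.00 − 4×R$370.00 = R$10570.00
  R$1099.00 + 25.82% × (R$10570.00 − R$8200.00) = R$1099.00 + 25.82% × R$2370.00 = R$1710.93

R$1710.93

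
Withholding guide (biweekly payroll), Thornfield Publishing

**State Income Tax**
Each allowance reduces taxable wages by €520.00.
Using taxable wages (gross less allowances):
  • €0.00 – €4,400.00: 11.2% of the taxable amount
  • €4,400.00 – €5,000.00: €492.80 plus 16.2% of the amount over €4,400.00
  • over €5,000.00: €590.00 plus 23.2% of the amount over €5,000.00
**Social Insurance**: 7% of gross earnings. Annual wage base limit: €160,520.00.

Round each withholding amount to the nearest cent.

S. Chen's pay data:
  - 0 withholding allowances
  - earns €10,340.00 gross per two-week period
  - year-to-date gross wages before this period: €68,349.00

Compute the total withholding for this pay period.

€2,552.68

State Income Tax: taxable = €10,340.00
  €590.00 + 23.2% × (€10,340.00 − €5,000.00) = €590.00 + 23.2% × €5,340.00 = €1,828.88
Social Insurance: 7% × €10,340.00 = €723.80
Total: €1,828.88 + €723.80 = €2,552.68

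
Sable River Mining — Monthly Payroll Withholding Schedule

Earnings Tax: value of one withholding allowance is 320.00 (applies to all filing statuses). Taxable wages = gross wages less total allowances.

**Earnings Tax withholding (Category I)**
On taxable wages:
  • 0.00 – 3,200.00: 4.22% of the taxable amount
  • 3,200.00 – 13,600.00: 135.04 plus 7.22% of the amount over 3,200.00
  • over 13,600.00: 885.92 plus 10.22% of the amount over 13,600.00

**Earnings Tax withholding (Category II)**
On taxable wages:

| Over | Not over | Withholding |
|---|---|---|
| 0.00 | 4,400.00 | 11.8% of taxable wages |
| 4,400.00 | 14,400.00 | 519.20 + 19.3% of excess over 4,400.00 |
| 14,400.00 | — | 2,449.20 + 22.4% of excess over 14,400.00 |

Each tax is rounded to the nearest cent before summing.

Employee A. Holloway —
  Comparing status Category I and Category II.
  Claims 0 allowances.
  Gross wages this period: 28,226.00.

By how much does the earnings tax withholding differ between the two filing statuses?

Earnings Tax (Category I): taxable = 28,226.00
  885.92 + 10.22% × (28,226.00 − 13,600.00) = 885.92 + 10.22% × 14,626.00 = 2,380.70
Earnings Tax (Category II): taxable = 28,226.00
  2,449.20 + 22.4% × (28,226.00 − 14,400.00) = 2,449.20 + 22.4% × 13,826.00 = 5,546.22
Difference: |2,380.70 − 5,546.22| = 3,165.52 (higher under Category II)

3,165.52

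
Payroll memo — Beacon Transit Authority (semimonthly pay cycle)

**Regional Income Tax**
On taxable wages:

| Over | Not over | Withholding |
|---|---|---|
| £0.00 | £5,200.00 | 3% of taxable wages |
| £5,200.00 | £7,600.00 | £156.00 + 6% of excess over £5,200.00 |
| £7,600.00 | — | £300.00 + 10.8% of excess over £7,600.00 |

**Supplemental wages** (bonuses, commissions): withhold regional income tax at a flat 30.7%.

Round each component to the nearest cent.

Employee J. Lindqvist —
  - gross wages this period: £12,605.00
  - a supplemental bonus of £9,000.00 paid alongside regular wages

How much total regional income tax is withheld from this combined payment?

£3,603.54

Regional Income Tax: taxable = £12,605.00
  £300.00 + 10.8% × (£12,605.00 − £7,600.00) = £300.00 + 10.8% × £5,005.00 = £840.54
Supplemental (30.7% flat on bonus): 30.7% × £9,000.00 = £2,763.00
Total regional income tax: £840.54 + £2,763.00 = £3,603.54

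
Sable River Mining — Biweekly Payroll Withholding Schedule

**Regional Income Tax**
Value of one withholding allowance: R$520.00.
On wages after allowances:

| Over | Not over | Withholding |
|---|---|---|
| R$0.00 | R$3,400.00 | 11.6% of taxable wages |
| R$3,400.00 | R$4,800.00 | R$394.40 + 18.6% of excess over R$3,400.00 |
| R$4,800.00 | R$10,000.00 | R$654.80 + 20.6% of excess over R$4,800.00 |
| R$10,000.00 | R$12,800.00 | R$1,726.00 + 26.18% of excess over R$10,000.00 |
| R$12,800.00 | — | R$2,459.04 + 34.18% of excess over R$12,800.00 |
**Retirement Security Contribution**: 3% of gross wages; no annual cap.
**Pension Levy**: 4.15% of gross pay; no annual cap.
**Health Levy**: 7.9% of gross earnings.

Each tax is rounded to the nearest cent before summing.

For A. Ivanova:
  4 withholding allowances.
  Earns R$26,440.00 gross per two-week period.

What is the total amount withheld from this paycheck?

R$10,389.47

Regional Income Tax: taxable = R$26,440.00 − 4×R$520.00 = R$24,360.00
  R$2,459.04 + 34.18% × (R$24,360.00 − R$12,800.00) = R$2,459.04 + 34.18% × R$11,560.00 = R$6,410.25
Retirement Security Contribution: 3% × R$26,440.00 = R$793.20
Pension Levy: 4.15% × R$26,440.00 = R$1,097.26
Health Levy: 7.9% × R$26,440.00 = R$2,088.76
Total: R$6,410.25 + R$793.20 + R$1,097.26 + R$2,088.76 = R$10,389.47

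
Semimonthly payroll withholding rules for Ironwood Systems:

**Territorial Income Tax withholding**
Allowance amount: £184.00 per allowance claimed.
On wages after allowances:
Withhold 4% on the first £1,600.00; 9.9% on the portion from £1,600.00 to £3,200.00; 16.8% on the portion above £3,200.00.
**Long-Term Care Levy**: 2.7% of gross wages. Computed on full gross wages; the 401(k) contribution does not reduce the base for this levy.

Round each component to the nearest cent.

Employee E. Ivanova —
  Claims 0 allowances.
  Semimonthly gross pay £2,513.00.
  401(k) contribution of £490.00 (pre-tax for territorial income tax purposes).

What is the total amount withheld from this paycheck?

Territorial Income Tax: taxable = £2,513.00 − £490.00 = £2,023.00
  £64.00 + 9.9% × (£2,023.00 − £1,600.00) = £64.00 + 9.9% × £423.00 = £105.88
Long-Term Care Levy: 2.7% × £2,513.00 = £67.85
Total: £105.88 + £67.85 = £173.73

£173.73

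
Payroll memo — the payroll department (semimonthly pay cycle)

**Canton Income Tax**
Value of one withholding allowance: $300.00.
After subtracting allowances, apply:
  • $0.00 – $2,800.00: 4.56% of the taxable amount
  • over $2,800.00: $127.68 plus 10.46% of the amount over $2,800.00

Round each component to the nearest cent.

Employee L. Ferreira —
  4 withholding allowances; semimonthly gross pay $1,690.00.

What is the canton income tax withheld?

$22.34

Canton Income Tax: taxable = $1,690.00 − 4×$300.00 = $490.00
  4.56% × $490.00 = $22.34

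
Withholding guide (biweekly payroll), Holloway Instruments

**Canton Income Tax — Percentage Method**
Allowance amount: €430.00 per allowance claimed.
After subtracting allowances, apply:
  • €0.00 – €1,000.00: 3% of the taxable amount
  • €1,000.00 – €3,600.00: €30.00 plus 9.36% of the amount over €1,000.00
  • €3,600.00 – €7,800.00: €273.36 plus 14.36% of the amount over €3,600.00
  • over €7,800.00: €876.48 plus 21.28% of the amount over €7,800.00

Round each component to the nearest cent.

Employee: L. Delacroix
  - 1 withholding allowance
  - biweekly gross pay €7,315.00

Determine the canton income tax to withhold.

Canton Income Tax: taxable = €7,315.00 − 1×€430.00 = €6,885.00
  €273.36 + 14.36% × (€6,885.00 − €3,600.00) = €273.36 + 14.36% × €3,285.00 = €745.09

€745.09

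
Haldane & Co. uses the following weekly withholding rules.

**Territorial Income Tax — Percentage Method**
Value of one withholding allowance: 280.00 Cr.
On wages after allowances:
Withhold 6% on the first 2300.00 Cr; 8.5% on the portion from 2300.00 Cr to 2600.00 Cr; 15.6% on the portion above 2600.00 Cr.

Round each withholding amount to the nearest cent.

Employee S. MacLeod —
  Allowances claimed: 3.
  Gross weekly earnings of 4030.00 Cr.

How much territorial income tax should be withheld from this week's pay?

Territorial Income Tax: taxable = 4030.00 Cr − 3×280.00 Cr = 3190.00 Cr
  163.50 Cr + 15.6% × (3190.00 Cr − 2600.00 Cr) = 163.50 Cr + 15.6% × 590.00 Cr = 255.54 Cr

255.54 Cr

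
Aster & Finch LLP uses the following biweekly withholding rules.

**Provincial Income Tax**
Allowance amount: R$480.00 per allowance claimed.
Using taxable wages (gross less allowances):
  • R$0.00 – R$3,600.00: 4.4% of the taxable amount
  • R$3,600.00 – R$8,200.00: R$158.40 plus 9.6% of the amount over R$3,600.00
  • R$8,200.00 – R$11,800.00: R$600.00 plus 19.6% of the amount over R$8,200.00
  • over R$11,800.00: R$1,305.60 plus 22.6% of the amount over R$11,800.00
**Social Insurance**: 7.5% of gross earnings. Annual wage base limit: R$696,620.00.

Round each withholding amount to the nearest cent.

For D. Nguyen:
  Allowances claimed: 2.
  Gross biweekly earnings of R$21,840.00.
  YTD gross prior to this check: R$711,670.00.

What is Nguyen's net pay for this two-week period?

Provincial Income Tax: taxable = R$21,840.00 − 2×R$480.00 = R$20,880.00
  R$1,305.60 + 22.6% × (R$20,880.00 − R$11,800.00) = R$1,305.60 + 22.6% × R$9,080.00 = R$3,357.68
Social Insurance: YTD R$711,670.00 ≥ cap R$696,620.00 → R$0.00
Total withheld: R$3,357.68 + R$0.00 = R$3,357.68
Net pay: R$21,840.00 − R$3,357.68 = R$18,482.32

R$18,482.32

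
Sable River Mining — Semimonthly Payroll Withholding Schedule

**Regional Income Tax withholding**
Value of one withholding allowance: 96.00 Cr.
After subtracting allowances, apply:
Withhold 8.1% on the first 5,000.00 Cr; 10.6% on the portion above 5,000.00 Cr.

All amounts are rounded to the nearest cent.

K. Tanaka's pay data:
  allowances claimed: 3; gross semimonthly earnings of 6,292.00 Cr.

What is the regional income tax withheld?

Regional Income Tax: taxable = 6,292.00 Cr − 3×96.00 Cr = 6,004.00 Cr
  405.00 Cr + 10.6% × (6,004.00 Cr − 5,000.00 Cr) = 405.00 Cr + 10.6% × 1,004.00 Cr = 511.42 Cr

511.42 Cr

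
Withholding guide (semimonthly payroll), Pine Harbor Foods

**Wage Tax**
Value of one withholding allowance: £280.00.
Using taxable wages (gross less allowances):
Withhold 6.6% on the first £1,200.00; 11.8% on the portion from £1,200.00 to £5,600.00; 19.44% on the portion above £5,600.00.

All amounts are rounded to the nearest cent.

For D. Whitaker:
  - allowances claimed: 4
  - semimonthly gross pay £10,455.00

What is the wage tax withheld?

£1,324.48

Wage Tax: taxable = £10,455.00 − 4×£280.00 = £9,335.00
  £598.40 + 19.44% × (£9,335.00 − £5,600.00) = £598.40 + 19.44% × £3,735.00 = £1,324.48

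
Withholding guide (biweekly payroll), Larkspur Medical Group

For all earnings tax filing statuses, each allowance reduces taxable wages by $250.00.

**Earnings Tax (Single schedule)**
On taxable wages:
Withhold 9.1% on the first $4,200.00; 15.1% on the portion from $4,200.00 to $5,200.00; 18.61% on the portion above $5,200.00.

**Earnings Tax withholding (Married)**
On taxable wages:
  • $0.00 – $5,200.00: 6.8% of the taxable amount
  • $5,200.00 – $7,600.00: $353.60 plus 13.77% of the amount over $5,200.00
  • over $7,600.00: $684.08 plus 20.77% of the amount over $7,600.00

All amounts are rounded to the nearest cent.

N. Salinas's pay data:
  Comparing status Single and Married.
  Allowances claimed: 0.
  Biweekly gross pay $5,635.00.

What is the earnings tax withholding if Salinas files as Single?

$614.15

Earnings Tax (Single): taxable = $5,635.00
  $533.20 + 18.61% × ($5,635.00 − $5,200.00) = $533.20 + 18.61% × $435.00 = $614.15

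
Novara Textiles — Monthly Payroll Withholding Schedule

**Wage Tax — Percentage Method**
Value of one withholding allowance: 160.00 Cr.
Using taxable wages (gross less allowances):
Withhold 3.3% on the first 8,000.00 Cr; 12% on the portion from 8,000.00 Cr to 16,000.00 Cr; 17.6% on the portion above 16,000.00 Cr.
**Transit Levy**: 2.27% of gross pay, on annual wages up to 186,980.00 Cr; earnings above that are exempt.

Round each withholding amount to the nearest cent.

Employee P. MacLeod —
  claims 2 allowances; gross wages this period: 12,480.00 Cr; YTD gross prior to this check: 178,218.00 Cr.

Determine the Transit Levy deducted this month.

198.90 Cr

Transit Levy: cap 186,980.00 Cr − YTD 178,218.00 Cr = 8,762.00 Cr subject; 2.27% × 8,762.00 Cr = 198.90 Cr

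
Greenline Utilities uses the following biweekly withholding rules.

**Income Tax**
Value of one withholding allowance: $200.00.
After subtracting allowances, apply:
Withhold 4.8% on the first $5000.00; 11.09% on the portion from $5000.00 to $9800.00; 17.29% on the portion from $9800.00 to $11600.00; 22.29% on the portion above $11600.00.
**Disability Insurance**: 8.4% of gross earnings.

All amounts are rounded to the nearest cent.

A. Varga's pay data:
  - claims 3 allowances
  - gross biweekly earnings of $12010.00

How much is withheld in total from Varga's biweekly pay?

Income Tax: taxable = $12010.00 − 3×$200.00 = $11410.00
  $772.32 + 17.29% × ($11410.00 − $9800.00) = $772.32 + 17.29% × $1610.00 = $1050.69
Disability Insurance: 8.4% × $12010.00 = $1008.84
Total: $1050.69 + $1008.84 = $2059.53

$2059.53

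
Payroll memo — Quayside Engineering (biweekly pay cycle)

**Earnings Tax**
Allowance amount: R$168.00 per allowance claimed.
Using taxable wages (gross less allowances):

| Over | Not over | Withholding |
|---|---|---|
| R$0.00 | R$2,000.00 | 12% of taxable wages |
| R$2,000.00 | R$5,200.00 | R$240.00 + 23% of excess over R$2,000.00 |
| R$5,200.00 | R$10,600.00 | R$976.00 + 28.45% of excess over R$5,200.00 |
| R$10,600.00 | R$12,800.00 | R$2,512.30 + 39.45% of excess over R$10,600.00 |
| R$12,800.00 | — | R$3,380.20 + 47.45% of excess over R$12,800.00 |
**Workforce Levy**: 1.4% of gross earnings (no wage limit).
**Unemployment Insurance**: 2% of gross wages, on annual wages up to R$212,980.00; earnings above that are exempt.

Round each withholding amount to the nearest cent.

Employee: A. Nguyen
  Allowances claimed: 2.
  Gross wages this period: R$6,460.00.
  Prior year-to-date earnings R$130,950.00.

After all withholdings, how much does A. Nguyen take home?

R$5,001.48

Earnings Tax: taxable = R$6,460.00 − 2×R$168.00 = R$6,124.00
  R$976.00 + 28.45% × (R$6,124.00 − R$5,200.00) = R$976.00 + 28.45% × R$924.00 = R$1,238.88
Workforce Levy: 1.4% × R$6,460.00 = R$90.44
Unemployment Insurance: 2% × R$6,460.00 = R$129.20
Total withheld: R$1,238.88 + R$90.44 + R$129.20 = R$1,458.52
Net pay: R$6,460.00 − R$1,458.52 = R$5,001.48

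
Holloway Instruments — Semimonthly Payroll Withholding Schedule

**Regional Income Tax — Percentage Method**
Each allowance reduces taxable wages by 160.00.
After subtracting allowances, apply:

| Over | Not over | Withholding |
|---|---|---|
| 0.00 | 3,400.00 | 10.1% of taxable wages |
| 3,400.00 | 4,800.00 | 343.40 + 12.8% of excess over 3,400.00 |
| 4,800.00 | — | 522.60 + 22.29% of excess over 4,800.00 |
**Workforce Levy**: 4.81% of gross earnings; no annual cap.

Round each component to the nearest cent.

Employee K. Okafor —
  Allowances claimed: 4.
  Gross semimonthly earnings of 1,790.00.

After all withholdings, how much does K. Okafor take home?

1,587.75

Regional Income Tax: taxable = 1,790.00 − 4×160.00 = 1,150.00
  10.1% × 1,150.00 = 116.15
Workforce Levy: 4.81% × 1,790.00 = 86.10
Total withheld: 116.15 + 86.10 = 202.25
Net pay: 1,790.00 − 202.25 = 1,587.75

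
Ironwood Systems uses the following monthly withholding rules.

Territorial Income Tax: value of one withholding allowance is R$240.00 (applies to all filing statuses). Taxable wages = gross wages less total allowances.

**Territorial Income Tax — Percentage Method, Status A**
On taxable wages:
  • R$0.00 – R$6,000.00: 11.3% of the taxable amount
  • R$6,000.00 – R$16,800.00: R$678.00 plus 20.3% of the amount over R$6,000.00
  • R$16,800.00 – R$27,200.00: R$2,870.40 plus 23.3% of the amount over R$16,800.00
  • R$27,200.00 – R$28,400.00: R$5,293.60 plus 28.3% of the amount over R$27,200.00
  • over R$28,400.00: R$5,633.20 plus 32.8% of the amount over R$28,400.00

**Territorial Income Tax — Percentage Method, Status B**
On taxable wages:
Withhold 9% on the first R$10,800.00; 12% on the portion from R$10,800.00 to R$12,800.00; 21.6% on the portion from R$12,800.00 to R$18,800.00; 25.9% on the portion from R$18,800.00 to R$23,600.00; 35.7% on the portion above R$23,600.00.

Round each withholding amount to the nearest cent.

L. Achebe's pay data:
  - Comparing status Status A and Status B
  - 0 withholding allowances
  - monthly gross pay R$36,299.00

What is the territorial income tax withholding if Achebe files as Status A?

Territorial Income Tax (Status A): taxable = R$36,299.00
  R$5,633.20 + 32.8% × (R$36,299.00 − R$28,400.00) = R$5,633.20 + 32.8% × R$7,899.00 = R$8,224.07

R$8,224.07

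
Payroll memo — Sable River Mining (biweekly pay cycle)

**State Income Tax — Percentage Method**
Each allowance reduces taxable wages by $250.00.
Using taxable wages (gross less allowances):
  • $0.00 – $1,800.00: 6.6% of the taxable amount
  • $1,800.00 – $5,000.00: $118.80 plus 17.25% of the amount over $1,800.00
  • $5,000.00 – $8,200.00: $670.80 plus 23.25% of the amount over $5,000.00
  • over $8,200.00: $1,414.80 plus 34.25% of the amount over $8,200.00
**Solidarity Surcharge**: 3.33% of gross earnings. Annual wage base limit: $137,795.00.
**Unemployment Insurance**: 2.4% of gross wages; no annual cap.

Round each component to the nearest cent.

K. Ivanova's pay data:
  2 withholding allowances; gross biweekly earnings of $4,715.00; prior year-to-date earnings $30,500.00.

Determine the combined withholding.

$805.56

State Income Tax: taxable = $4,715.00 − 2×$250.00 = $4,215.00
  $118.80 + 17.25% × ($4,215.00 − $1,800.00) = $118.80 + 17.25% × $2,415.00 = $535.39
Solidarity Surcharge: 3.33% × $4,715.00 = $157.01
Unemployment Insurance: 2.4% × $4,715.00 = $113.16
Total: $535.39 + $157.01 + $113.16 = $805.56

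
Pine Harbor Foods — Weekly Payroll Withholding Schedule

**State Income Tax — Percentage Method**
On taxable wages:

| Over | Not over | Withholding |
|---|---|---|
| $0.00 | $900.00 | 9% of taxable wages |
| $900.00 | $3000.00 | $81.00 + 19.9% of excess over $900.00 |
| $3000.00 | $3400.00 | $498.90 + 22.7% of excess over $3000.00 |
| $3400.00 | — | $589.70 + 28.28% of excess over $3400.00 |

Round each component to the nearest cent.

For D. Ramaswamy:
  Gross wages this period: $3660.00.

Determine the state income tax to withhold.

$663.23

State Income Tax: taxable = $3660.00
  $589.70 + 28.28% × ($3660.00 − $3400.00) = $589.70 + 28.28% × $260.00 = $663.23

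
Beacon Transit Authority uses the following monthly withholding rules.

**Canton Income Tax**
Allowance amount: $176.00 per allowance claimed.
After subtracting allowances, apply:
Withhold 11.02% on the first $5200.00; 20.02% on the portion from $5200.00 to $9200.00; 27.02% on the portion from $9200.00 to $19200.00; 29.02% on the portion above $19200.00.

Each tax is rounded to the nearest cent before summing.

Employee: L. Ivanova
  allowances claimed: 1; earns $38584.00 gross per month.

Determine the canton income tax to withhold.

$9650.00

Canton Income Tax: taxable = $38584.00 − 1×$176.00 = $38408.00
  $4075.84 + 29.02% × ($38408.00 − $19200.00) = $4075.84 + 29.02% × $19208.00 = $9650.00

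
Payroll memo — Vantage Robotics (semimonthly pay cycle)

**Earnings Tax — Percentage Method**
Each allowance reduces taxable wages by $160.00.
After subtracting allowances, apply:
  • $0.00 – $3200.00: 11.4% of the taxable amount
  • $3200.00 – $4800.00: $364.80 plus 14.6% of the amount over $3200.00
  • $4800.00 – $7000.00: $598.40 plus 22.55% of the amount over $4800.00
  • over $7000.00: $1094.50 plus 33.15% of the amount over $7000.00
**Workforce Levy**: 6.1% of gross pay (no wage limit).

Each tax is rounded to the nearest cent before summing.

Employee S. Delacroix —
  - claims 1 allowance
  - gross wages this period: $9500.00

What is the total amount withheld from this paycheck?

$2449.71

Earnings Tax: taxable = $9500.00 − 1×$160.00 = $9340.00
  $1094.50 + 33.15% × ($9340.00 − $7000.00) = $1094.50 + 33.15% × $2340.00 = $1870.21
Workforce Levy: 6.1% × $9500.00 = $579.50
Total: $1870.21 + $579.50 = $2449.71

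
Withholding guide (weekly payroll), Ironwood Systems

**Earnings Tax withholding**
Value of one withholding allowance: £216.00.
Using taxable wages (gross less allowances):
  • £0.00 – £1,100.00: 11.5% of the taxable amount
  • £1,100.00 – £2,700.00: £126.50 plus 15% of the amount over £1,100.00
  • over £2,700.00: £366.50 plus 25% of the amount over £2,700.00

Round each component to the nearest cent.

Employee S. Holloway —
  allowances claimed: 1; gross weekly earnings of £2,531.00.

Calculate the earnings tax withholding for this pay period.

Earnings Tax: taxable = £2,531.00 − 1×£216.00 = £2,315.00
  £126.50 + 15% × (£2,315.00 − £1,100.00) = £126.50 + 15% × £1,215.00 = £308.75

£308.75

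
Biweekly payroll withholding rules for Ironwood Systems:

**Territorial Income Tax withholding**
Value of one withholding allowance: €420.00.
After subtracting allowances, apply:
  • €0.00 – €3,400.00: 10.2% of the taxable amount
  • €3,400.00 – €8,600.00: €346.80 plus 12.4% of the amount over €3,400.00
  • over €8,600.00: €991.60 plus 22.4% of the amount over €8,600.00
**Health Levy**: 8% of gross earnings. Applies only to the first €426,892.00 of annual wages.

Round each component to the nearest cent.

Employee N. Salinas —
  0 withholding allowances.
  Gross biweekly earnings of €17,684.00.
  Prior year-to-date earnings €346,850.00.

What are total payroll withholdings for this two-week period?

€4,441.14

Territorial Income Tax: taxable = €17,684.00
  €991.60 + 22.4% × (€17,684.00 − €8,600.00) = €991.60 + 22.4% × €9,084.00 = €3,026.42
Health Levy: 8% × €17,684.00 = €1,414.72
Total: €3,026.42 + €1,414.72 = €4,441.14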